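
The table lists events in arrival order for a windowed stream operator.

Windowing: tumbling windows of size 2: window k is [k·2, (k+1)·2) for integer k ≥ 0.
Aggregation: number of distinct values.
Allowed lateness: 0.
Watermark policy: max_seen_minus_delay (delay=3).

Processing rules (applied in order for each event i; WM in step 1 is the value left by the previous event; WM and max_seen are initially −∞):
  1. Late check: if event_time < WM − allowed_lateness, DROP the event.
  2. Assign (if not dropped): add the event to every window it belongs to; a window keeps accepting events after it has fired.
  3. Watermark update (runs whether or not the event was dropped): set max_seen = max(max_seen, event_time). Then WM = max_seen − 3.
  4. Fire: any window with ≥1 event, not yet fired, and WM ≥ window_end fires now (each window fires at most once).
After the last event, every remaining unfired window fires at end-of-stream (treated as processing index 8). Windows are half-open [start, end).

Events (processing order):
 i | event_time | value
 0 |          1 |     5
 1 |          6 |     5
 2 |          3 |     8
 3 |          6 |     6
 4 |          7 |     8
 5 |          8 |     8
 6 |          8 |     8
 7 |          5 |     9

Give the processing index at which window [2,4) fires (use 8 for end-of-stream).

i=0 t=1 v=5: → [0,2); WM=-2
i=1 t=6 v=5: → [6,8); WM=3; [0,2) fires=1
i=2 t=3 v=8: → [2,4); WM=3
i=3 t=6 v=6: → [6,8); WM=3
i=4 t=7 v=8: → [6,8); WM=4; [2,4) fires=1
i=5 t=8 v=8: → [8,10); WM=5
i=6 t=8 v=8: → [8,10); WM=5
i=7 t=5 v=9: → [4,6); WM=5

4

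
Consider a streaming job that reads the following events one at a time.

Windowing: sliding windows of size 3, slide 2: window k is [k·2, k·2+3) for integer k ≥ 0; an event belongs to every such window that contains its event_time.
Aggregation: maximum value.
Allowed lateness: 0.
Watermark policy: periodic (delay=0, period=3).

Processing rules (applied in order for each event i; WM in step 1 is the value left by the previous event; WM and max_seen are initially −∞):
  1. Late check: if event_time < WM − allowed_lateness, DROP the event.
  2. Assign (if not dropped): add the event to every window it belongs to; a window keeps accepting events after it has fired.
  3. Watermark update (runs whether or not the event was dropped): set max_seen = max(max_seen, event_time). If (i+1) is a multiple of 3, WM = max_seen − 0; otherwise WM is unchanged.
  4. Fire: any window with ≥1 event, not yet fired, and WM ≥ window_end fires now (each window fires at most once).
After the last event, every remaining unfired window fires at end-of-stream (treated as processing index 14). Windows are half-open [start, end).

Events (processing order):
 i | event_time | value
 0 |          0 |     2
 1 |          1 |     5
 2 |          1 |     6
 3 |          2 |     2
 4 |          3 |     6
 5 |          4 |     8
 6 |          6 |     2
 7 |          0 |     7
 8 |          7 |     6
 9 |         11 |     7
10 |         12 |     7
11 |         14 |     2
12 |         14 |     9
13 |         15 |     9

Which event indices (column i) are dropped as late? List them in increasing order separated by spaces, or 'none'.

7

i=0 t=0 v=2: → [0,3); WM=−∞
i=1 t=1 v=5: → [0,3); WM=−∞
i=2 t=1 v=6: → [0,3); WM=1
i=3 t=2 v=2: → [2,5),[0,3); WM=1
i=4 t=3 v=6: → [2,5); WM=1
i=5 t=4 v=8: → [4,7),[2,5); WM=4; [0,3) fires=6
i=6 t=6 v=2: → [6,9),[4,7); WM=4
i=7 t=0 v=7: DROP (t<4-0); WM=4
i=8 t=7 v=6: → [6,9); WM=7; [2,5) fires=8 [4,7) fires=8
i=9 t=11 v=7: → [10,13); WM=7
i=10 t=12 v=7: → [12,15),[10,13); WM=7
i=11 t=14 v=2: → [14,17),[12,15); WM=14; [6,9) fires=6 [10,13) fires=7
i=12 t=14 v=9: → [14,17),[12,15); WM=14
i=13 t=15 v=9: → [14,17); WM=14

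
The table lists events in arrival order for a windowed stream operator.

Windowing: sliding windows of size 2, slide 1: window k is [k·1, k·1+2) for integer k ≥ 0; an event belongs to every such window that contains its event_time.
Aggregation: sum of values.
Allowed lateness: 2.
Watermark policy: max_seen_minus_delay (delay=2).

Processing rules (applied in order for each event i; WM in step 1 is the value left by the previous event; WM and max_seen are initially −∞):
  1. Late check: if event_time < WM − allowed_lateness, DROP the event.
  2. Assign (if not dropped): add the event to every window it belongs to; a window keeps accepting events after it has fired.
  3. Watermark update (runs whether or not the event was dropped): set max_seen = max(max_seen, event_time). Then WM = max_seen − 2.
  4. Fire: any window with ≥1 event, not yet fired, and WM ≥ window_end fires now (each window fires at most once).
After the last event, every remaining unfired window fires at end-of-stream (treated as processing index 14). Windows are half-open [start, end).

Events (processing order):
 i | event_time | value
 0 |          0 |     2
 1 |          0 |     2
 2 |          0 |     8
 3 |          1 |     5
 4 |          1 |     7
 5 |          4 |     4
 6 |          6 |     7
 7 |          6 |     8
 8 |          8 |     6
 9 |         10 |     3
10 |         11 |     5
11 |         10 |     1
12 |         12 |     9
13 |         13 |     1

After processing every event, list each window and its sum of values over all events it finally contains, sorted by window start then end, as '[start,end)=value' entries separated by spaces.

i=0 t=0 v=2: → [0,2); WM=-2
i=1 t=0 v=2: → [0,2); WM=-2
i=2 t=0 v=8: → [0,2); WM=-2
i=3 t=1 v=5: → [1,3),[0,2); WM=-1
i=4 t=1 v=7: → [1,3),[0,2); WM=-1
i=5 t=4 v=4: → [4,6),[3,5); WM=2; [0,2) fires=24
i=6 t=6 v=7: → [6,8),[5,7); WM=4; [1,3) fires=12
i=7 t=6 v=8: → [6,8),[5,7); WM=4
i=8 t=8 v=6: → [8,10),[7,9); WM=6; [3,5) fires=4 [4,6) fires=4
i=9 t=10 v=3: → [10,12),[9,11); WM=8; [5,7) fires=15 [6,8) fires=15
i=10 t=11 v=5: → [11,13),[10,12); WM=9; [7,9) fires=6
i=11 t=10 v=1: → [10,12),[9,11); WM=9
i=12 t=12 v=9: → [12,14),[11,13); WM=10; [8,10) fires=6
i=13 t=13 v=1: → [13,15),[12,14); WM=11; [9,11) fires=4

[0,2)=24 [1,3)=12 [3,5)=4 [4,6)=4 [5,7)=15 [6,8)=15 [7,9)=6 [8,10)=6 [9,11)=4 [10,12)=9 [11,13)=14 [12,14)=10 [13,15)=1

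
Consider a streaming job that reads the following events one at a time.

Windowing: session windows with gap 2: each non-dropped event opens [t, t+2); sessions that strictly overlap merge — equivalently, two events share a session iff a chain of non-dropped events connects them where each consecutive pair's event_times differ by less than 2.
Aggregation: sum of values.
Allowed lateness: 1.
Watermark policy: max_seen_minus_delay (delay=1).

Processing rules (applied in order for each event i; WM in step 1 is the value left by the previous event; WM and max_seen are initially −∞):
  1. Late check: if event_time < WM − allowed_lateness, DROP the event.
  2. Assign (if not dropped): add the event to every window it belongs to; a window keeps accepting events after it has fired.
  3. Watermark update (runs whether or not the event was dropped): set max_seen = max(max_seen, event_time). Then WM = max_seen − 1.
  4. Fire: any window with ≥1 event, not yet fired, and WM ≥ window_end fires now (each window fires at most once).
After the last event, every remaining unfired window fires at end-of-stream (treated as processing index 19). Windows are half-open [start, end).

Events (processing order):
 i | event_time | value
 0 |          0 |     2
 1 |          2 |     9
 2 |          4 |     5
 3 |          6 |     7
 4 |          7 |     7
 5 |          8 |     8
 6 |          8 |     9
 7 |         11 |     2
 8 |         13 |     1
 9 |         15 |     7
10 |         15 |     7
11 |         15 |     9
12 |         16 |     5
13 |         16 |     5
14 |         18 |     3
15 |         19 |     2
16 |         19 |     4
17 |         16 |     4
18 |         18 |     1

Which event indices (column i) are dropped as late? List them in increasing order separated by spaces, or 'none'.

i=0 t=0 v=2: → [0,2); WM=-1
i=1 t=2 v=9: → [2,4); WM=1
i=2 t=4 v=5: → [4,6); WM=3
i=3 t=6 v=7: → [6,8); WM=5
i=4 t=7 v=7: → [6,9); WM=6
i=5 t=8 v=8: → [6,10); WM=7
i=6 t=8 v=9: → [6,10); WM=7
i=7 t=11 v=2: → [11,13); WM=10
i=8 t=13 v=1: → [13,15); WM=12
i=9 t=15 v=7: → [15,17); WM=14
i=10 t=15 v=7: → [15,17); WM=14
i=11 t=15 v=9: → [15,17); WM=14
i=12 t=16 v=5: → [15,18); WM=15
i=13 t=16 v=5: → [15,18); WM=15
i=14 t=18 v=3: → [18,20); WM=17
i=15 t=19 v=2: → [18,21); WM=18
i=16 t=19 v=4: → [18,21); WM=18
i=17 t=16 v=4: DROP (t<18-1); WM=18
i=18 t=18 v=1: → [18,21); WM=18

17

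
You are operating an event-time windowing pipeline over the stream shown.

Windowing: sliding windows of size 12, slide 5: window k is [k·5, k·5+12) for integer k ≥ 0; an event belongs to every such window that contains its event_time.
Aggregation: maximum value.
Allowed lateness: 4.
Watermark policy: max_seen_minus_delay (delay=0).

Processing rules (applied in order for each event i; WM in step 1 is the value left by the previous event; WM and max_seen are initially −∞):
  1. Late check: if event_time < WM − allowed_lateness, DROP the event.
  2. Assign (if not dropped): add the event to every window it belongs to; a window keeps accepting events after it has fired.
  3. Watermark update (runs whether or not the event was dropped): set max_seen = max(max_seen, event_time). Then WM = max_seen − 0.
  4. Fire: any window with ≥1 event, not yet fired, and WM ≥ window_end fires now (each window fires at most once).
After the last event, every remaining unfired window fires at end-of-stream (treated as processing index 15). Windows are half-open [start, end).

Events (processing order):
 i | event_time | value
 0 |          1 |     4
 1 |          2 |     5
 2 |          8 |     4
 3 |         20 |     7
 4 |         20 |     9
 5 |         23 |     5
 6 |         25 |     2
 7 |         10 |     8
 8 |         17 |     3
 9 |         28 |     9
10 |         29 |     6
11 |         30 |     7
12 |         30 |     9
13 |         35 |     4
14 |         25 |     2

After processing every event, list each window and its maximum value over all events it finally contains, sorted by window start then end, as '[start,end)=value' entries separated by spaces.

i=0 t=1 v=4: → [0,12); WM=1
i=1 t=2 v=5: → [0,12); WM=2
i=2 t=8 v=4: → [5,17),[0,12); WM=8
i=3 t=20 v=7: → [20,32),[15,27),[10,22); WM=20; [0,12) fires=5 [5,17) fires=4
i=4 t=20 v=9: → [20,32),[15,27),[10,22); WM=20
i=5 t=23 v=5: → [20,32),[15,27); WM=23; [10,22) fires=9
i=6 t=25 v=2: → [25,37),[20,32),[15,27); WM=25
i=7 t=10 v=8: DROP (t<25-4); WM=25
i=8 t=17 v=3: DROP (t<25-4); WM=25
i=9 t=28 v=9: → [25,37),[20,32); WM=28; [15,27) fires=9
i=10 t=29 v=6: → [25,37),[20,32); WM=29
i=11 t=30 v=7: → [30,42),[25,37),[20,32); WM=30
i=12 t=30 v=9: → [30,42),[25,37),[20,32); WM=30
i=13 t=35 v=4: → [35,47),[30,42),[25,37); WM=35; [20,32) fires=9
i=14 t=25 v=2: DROP (t<35-4); WM=35

[0,12)=5 [5,17)=4 [10,22)=9 [15,27)=9 [20,32)=9 [25,37)=9 [30,42)=9 [35,47)=4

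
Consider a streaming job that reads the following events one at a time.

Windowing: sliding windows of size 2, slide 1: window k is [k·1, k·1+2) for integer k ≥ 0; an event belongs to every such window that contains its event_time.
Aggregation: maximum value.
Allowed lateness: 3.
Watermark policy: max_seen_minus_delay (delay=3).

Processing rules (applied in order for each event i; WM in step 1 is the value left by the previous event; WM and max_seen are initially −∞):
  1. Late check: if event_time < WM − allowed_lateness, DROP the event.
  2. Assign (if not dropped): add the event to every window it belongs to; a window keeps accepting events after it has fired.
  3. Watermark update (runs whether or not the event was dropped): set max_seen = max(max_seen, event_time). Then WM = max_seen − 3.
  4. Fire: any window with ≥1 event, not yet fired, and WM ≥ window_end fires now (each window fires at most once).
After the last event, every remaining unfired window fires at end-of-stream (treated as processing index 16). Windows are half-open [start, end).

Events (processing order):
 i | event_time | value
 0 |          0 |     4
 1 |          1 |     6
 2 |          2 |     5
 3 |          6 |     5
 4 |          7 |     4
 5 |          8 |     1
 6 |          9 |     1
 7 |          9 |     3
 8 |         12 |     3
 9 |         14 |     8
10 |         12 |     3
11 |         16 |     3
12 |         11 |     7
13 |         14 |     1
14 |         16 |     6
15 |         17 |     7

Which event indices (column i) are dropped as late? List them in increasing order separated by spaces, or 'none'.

none

i=0 t=0 v=4: → [0,2); WM=-3
i=1 t=1 v=6: → [1,3),[0,2); WM=-2
i=2 t=2 v=5: → [2,4),[1,3); WM=-1
i=3 t=6 v=5: → [6,8),[5,7); WM=3; [0,2) fires=6 [1,3) fires=6
i=4 t=7 v=4: → [7,9),[6,8); WM=4; [2,4) fires=5
i=5 t=8 v=1: → [8,10),[7,9); WM=5
i=6 t=9 v=1: → [9,11),[8,10); WM=6
i=7 t=9 v=3: → [9,11),[8,10); WM=6
i=8 t=12 v=3: → [12,14),[11,13); WM=9; [5,7) fires=5 [6,8) fires=5 [7,9) fires=4
i=9 t=14 v=8: → [14,16),[13,15); WM=11; [8,10) fires=3 [9,11) fires=3
i=10 t=12 v=3: → [12,14),[11,13); WM=11
i=11 t=16 v=3: → [16,18),[15,17); WM=13; [11,13) fires=3
i=12 t=11 v=7: → [11,13),[10,12); WM=13; [10,12) fires=7
i=13 t=14 v=1: → [14,16),[13,15); WM=13
i=14 t=16 v=6: → [16,18),[15,17); WM=13
i=15 t=17 v=7: → [17,19),[16,18); WM=14; [12,14) fires=3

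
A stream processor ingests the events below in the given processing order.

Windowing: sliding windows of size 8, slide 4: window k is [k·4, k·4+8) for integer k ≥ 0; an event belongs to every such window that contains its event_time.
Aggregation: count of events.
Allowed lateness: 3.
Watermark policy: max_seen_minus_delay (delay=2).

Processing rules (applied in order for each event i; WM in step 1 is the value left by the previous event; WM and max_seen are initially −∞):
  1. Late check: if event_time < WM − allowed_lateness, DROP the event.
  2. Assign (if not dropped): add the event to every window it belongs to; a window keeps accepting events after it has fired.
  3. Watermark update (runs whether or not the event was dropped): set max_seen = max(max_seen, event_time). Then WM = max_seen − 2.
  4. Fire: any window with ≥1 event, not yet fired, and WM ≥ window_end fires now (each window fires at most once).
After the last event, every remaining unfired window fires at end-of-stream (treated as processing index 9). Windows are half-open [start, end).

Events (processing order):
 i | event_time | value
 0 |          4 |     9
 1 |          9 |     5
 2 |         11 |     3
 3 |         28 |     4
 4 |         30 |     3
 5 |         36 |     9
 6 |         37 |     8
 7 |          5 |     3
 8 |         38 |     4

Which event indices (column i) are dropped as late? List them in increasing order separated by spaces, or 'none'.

7

i=0 t=4 v=9: → [4,12),[0,8); WM=2
i=1 t=9 v=5: → [8,16),[4,12); WM=7
i=2 t=11 v=3: → [8,16),[4,12); WM=9; [0,8) fires=1
i=3 t=28 v=4: → [28,36),[24,32); WM=26; [4,12) fires=3 [8,16) fires=2
i=4 t=30 v=3: → [28,36),[24,32); WM=28
i=5 t=36 v=9: → [36,44),[32,40); WM=34; [24,32) fires=2
i=6 t=37 v=8: → [36,44),[32,40); WM=35
i=7 t=5 v=3: DROP (t<35-3); WM=35
i=8 t=38 v=4: → [36,44),[32,40); WM=36; [28,36) fires=2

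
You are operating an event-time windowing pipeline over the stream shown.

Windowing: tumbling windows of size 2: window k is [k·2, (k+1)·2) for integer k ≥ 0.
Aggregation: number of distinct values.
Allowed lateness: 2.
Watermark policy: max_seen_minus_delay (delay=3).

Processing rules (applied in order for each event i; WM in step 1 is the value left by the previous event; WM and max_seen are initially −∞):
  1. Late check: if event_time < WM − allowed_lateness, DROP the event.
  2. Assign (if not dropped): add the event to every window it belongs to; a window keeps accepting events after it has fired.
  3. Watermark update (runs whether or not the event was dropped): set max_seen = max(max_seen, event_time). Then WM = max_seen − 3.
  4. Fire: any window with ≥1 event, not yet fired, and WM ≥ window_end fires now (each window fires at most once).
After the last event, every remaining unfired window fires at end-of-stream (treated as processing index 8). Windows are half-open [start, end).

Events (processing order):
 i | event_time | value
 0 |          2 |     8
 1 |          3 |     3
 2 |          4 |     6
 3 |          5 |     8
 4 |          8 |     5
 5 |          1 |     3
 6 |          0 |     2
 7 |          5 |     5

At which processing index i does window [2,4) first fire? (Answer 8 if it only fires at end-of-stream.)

4

i=0 t=2 v=8: → [2,4); WM=-1
i=1 t=3 v=3: → [2,4); WM=0
i=2 t=4 v=6: → [4,6); WM=1
i=3 t=5 v=8: → [4,6); WM=2
i=4 t=8 v=5: → [8,10); WM=5; [2,4) fires=2
i=5 t=1 v=3: DROP (t<5-2); WM=5
i=6 t=0 v=2: DROP (t<5-2); WM=5
i=7 t=5 v=5: → [4,6); WM=5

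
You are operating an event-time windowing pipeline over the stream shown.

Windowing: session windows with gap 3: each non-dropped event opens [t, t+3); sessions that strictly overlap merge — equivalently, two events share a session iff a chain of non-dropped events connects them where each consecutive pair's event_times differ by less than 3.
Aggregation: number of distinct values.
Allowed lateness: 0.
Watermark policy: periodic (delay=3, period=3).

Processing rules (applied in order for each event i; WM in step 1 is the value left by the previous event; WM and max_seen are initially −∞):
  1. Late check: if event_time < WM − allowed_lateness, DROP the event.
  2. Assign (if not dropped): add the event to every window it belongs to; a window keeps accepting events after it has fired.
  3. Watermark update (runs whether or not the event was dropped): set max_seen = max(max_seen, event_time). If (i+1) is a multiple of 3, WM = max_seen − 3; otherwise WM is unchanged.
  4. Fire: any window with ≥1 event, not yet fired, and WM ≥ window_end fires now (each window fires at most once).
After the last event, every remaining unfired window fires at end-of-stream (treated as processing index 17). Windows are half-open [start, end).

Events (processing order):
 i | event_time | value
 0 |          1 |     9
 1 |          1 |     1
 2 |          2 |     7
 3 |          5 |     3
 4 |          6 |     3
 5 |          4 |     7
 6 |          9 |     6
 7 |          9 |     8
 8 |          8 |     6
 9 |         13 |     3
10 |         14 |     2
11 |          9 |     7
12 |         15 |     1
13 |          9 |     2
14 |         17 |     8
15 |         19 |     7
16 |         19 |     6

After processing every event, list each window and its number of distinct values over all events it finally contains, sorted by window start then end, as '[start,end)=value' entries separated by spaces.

[1,12)=6 [13,22)=6

i=0 t=1 v=9: → [1,4); WM=−∞
i=1 t=1 v=1: → [1,4); WM=−∞
i=2 t=2 v=7: → [1,5); WM=-1
i=3 t=5 v=3: → [5,8); WM=-1
i=4 t=6 v=3: → [5,9); WM=-1
i=5 t=4 v=7: → [1,9); WM=3
i=6 t=9 v=6: → [9,12); WM=3
i=7 t=9 v=8: → [9,12); WM=3
i=8 t=8 v=6: → [1,12); WM=6
i=9 t=13 v=3: → [13,16); WM=6
i=10 t=14 v=2: → [13,17); WM=6
i=11 t=9 v=7: → [1,12); WM=11
i=12 t=15 v=1: → [13,18); WM=11
i=13 t=9 v=2: DROP (t<11-0); WM=11
i=14 t=17 v=8: → [13,20); WM=14
i=15 t=19 v=7: → [13,22); WM=14
i=16 t=19 v=6: → [13,22); WM=14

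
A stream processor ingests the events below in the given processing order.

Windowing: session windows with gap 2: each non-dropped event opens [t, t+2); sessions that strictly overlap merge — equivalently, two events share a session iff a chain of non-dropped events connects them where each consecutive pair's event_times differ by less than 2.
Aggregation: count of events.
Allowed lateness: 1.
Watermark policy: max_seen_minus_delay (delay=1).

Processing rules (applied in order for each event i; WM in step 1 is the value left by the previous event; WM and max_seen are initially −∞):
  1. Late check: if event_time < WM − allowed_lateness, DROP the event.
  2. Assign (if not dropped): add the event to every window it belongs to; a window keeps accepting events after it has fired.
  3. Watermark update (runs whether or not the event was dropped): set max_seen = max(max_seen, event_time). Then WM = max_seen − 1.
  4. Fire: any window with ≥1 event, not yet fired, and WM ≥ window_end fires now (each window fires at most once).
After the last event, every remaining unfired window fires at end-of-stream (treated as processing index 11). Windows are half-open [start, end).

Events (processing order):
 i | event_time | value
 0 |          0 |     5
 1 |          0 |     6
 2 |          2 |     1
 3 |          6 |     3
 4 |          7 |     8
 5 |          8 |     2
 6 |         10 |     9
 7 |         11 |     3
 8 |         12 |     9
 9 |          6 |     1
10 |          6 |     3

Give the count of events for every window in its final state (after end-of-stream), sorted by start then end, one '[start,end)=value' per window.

[0,2)=2 [2,4)=1 [6,10)=3 [10,14)=3

i=0 t=0 v=5: → [0,2); WM=-1
i=1 t=0 v=6: → [0,2); WM=-1
i=2 t=2 v=1: → [2,4); WM=1
i=3 t=6 v=3: → [6,8); WM=5
i=4 t=7 v=8: → [6,9); WM=6
i=5 t=8 v=2: → [6,10); WM=7
i=6 t=10 v=9: → [10,12); WM=9
i=7 t=11 v=3: → [10,13); WM=10
i=8 t=12 v=9: → [10,14); WM=11
i=9 t=6 v=1: DROP (t<11-1); WM=11
i=10 t=6 v=3: DROP (t<11-1); WM=11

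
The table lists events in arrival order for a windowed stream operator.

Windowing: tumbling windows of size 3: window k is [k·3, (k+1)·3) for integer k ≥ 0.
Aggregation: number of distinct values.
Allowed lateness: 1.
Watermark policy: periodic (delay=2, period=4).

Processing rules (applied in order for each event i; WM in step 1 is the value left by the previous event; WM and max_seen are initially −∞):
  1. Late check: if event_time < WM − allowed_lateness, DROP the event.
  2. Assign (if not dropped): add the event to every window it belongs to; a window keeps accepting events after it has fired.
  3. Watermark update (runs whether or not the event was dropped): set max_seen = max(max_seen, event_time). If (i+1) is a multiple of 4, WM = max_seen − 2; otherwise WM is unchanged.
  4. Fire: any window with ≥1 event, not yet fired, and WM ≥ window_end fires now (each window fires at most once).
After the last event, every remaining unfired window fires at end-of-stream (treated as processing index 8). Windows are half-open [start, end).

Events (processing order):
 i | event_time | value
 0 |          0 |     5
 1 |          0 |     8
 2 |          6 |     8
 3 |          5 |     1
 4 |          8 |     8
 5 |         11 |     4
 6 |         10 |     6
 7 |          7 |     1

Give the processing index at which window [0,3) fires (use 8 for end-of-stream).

3

i=0 t=0 v=5: → [0,3); WM=−∞
i=1 t=0 v=8: → [0,3); WM=−∞
i=2 t=6 v=8: → [6,9); WM=−∞
i=3 t=5 v=1: → [3,6); WM=4; [0,3) fires=2
i=4 t=8 v=8: → [6,9); WM=4
i=5 t=11 v=4: → [9,12); WM=4
i=6 t=10 v=6: → [9,12); WM=4
i=7 t=7 v=1: → [6,9); WM=9; [3,6) fires=1 [6,9) fires=2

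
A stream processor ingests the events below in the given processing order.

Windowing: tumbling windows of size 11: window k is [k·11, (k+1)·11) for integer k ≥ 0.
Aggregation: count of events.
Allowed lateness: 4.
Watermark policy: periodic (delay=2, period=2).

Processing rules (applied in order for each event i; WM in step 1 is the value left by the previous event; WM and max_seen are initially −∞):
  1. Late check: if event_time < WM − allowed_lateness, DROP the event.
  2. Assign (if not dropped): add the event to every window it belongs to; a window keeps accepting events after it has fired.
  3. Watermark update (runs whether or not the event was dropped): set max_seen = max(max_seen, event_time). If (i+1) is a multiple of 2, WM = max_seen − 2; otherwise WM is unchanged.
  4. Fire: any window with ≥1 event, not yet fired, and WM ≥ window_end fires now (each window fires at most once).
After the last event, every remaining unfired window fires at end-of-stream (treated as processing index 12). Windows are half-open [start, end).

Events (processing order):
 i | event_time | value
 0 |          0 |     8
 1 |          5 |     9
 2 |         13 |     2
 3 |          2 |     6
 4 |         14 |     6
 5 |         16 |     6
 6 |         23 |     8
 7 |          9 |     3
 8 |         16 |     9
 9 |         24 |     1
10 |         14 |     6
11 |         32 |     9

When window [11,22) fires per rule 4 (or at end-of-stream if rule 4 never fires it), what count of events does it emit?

3

i=0 t=0 v=8: → [0,11); WM=−∞
i=1 t=5 v=9: → [0,11); WM=3
i=2 t=13 v=2: → [11,22); WM=3
i=3 t=2 v=6: → [0,11); WM=11; [0,11) fires=3
i=4 t=14 v=6: → [11,22); WM=11
i=5 t=16 v=6: → [11,22); WM=14
i=6 t=23 v=8: → [22,33); WM=14
i=7 t=9 v=3: DROP (t<14-4); WM=21
i=8 t=16 v=9: DROP (t<21-4); WM=21
i=9 t=24 v=1: → [22,33); WM=22; [11,22) fires=3
i=10 t=14 v=6: DROP (t<22-4); WM=22
i=11 t=32 v=9: → [22,33); WM=30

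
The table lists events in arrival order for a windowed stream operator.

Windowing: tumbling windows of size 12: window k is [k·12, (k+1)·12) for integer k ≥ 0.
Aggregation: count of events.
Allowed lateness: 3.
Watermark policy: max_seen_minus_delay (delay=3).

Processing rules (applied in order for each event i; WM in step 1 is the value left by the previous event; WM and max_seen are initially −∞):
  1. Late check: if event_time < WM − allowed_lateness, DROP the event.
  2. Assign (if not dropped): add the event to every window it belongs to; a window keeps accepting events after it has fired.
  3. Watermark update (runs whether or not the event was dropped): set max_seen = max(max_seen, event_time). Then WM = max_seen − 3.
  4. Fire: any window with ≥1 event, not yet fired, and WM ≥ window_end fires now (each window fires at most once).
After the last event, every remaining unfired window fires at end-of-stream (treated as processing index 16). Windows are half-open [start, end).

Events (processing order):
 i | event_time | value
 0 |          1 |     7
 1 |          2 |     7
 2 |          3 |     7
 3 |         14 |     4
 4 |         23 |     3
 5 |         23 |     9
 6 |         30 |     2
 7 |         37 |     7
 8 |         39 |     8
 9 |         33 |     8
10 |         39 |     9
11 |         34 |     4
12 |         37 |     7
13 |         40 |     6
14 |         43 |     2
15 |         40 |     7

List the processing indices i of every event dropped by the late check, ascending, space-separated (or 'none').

i=0 t=1 v=7: → [0,12); WM=-2
i=1 t=2 v=7: → [0,12); WM=-1
i=2 t=3 v=7: → [0,12); WM=0
i=3 t=14 v=4: → [12,24); WM=11
i=4 t=23 v=3: → [12,24); WM=20; [0,12) fires=3
i=5 t=23 v=9: → [12,24); WM=20
i=6 t=30 v=2: → [24,36); WM=27; [12,24) fires=3
i=7 t=37 v=7: → [36,48); WM=34
i=8 t=39 v=8: → [36,48); WM=36; [24,36) fires=1
i=9 t=33 v=8: → [24,36); WM=36
i=10 t=39 v=9: → [36,48); WM=36
i=11 t=34 v=4: → [24,36); WM=36
i=12 t=37 v=7: → [36,48); WM=36
i=13 t=40 v=6: → [36,48); WM=37
i=14 t=43 v=2: → [36,48); WM=40
i=15 t=40 v=7: → [36,48); WM=40

none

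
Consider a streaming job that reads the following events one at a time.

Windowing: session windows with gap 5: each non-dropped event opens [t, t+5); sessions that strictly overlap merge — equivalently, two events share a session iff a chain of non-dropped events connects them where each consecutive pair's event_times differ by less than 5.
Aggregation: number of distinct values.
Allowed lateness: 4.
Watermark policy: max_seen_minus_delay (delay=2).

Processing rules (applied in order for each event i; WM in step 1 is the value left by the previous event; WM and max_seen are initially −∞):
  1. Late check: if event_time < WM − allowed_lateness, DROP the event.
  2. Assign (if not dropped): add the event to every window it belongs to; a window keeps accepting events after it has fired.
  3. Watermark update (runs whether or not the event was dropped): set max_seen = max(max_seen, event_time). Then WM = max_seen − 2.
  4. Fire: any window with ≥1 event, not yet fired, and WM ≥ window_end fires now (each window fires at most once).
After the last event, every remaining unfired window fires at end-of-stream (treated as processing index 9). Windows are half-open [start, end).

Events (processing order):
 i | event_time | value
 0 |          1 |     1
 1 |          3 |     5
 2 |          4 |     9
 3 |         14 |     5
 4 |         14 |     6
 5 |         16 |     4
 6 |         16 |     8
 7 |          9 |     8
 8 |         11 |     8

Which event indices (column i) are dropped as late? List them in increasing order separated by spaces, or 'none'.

i=0 t=1 v=1: → [1,6); WM=-1
i=1 t=3 v=5: → [1,8); WM=1
i=2 t=4 v=9: → [1,9); WM=2
i=3 t=14 v=5: → [14,19); WM=12
i=4 t=14 v=6: → [14,19); WM=12
i=5 t=16 v=4: → [14,21); WM=14
i=6 t=16 v=8: → [14,21); WM=14
i=7 t=9 v=8: DROP (t<14-4); WM=14
i=8 t=11 v=8: → [11,21); WM=14

7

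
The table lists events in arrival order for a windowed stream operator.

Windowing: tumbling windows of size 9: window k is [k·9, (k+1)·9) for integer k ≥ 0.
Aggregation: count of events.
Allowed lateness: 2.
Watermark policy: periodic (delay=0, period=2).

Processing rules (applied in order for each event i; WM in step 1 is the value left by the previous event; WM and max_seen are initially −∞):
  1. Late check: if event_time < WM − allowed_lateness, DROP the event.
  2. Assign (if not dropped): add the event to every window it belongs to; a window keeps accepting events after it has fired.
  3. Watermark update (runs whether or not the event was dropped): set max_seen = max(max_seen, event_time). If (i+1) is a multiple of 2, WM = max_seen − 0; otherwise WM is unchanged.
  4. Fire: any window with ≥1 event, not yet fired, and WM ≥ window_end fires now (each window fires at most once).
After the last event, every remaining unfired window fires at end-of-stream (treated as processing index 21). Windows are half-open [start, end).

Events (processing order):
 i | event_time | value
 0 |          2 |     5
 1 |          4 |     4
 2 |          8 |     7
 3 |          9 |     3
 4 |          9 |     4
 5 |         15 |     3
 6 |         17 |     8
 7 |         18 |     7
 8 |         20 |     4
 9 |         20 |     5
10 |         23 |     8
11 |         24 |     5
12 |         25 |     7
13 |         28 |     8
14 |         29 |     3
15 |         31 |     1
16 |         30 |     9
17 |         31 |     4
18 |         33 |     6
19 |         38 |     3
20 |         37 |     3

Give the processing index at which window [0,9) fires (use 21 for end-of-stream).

i=0 t=2 v=5: → [0,9); WM=−∞
i=1 t=4 v=4: → [0,9); WM=4
i=2 t=8 v=7: → [0,9); WM=4
i=3 t=9 v=3: → [9,18); WM=9; [0,9) fires=3
i=4 t=9 v=4: → [9,18); WM=9
i=5 t=15 v=3: → [9,18); WM=15
i=6 t=17 v=8: → [9,18); WM=15
i=7 t=18 v=7: → [18,27); WM=18; [9,18) fires=4
i=8 t=20 v=4: → [18,27); WM=18
i=9 t=20 v=5: → [18,27); WM=20
i=10 t=23 v=8: → [18,27); WM=20
i=11 t=24 v=5: → [18,27); WM=24
i=12 t=25 v=7: → [18,27); WM=24
i=13 t=28 v=8: → [27,36); WM=28; [18,27) fires=6
i=14 t=29 v=3: → [27,36); WM=28
i=15 t=31 v=1: → [27,36); WM=31
i=16 t=30 v=9: → [27,36); WM=31
i=17 t=31 v=4: → [27,36); WM=31
i=18 t=33 v=6: → [27,36); WM=31
i=19 t=38 v=3: → [36,45); WM=38; [27,36) fires=6
i=20 t=37 v=3: → [36,45); WM=38

3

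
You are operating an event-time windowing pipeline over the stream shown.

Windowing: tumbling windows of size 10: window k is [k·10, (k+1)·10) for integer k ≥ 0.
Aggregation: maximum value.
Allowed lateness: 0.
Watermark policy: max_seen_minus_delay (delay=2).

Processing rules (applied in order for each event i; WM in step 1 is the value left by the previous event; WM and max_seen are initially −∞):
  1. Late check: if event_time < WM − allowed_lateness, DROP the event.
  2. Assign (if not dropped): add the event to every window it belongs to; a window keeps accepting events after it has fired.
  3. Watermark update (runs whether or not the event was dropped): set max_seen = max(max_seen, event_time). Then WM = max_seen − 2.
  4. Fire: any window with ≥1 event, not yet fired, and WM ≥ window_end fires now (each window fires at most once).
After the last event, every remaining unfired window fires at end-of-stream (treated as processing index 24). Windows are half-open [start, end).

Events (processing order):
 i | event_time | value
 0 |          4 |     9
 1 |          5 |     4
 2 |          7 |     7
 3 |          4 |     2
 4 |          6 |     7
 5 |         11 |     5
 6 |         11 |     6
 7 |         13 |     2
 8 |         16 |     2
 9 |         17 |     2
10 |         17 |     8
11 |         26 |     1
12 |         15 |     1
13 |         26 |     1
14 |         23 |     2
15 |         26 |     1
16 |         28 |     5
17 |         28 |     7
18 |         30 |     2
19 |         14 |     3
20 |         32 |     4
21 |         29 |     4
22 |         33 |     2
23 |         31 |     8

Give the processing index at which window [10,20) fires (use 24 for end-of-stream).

11

i=0 t=4 v=9: → [0,10); WM=2
i=1 t=5 v=4: → [0,10); WM=3
i=2 t=7 v=7: → [0,10); WM=5
i=3 t=4 v=2: DROP (t<5-0); WM=5
i=4 t=6 v=7: → [0,10); WM=5
i=5 t=11 v=5: → [10,20); WM=9
i=6 t=11 v=6: → [10,20); WM=9
i=7 t=13 v=2: → [10,20); WM=11; [0,10) fires=9
i=8 t=16 v=2: → [10,20); WM=14
i=9 t=17 v=2: → [10,20); WM=15
i=10 t=17 v=8: → [10,20); WM=15
i=11 t=26 v=1: → [20,30); WM=24; [10,20) fires=8
i=12 t=15 v=1: DROP (t<24-0); WM=24
i=13 t=26 v=1: → [20,30); WM=24
i=14 t=23 v=2: DROP (t<24-0); WM=24
i=15 t=26 v=1: → [20,30); WM=24
i=16 t=28 v=5: → [20,30); WM=26
i=17 t=28 v=7: → [20,30); WM=26
i=18 t=30 v=2: → [30,40); WM=28
i=19 t=14 v=3: DROP (t<28-0); WM=28
i=20 t=32 v=4: → [30,40); WM=30; [20,30) fires=7
i=21 t=29 v=4: DROP (t<30-0); WM=30
i=22 t=33 v=2: → [30,40); WM=31
i=23 t=31 v=8: → [30,40); WM=31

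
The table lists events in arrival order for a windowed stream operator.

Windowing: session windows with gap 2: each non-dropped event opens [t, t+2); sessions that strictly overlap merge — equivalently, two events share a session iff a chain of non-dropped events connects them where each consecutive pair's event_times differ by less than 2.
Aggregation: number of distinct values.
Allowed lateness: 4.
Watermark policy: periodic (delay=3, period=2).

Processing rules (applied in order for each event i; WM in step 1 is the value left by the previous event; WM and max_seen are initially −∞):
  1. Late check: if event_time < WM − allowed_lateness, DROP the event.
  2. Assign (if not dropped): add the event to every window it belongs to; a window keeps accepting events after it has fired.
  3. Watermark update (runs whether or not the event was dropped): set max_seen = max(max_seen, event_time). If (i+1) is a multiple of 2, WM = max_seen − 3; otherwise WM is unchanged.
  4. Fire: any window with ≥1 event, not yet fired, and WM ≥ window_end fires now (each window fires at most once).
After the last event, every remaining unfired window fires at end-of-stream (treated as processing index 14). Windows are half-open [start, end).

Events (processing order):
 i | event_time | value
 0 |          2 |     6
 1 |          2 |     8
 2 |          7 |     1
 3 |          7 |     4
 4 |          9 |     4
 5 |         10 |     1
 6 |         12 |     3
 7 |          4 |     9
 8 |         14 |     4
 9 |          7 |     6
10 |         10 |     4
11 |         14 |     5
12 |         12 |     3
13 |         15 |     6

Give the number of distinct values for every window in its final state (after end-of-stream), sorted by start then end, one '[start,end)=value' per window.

[2,4)=2 [4,6)=1 [7,9)=3 [9,12)=2 [12,14)=1 [14,17)=3

i=0 t=2 v=6: → [2,4); WM=−∞
i=1 t=2 v=8: → [2,4); WM=-1
i=2 t=7 v=1: → [7,9); WM=-1
i=3 t=7 v=4: → [7,9); WM=4
i=4 t=9 v=4: → [9,11); WM=4
i=5 t=10 v=1: → [9,12); WM=7
i=6 t=12 v=3: → [12,14); WM=7
i=7 t=4 v=9: → [4,6); WM=9
i=8 t=14 v=4: → [14,16); WM=9
i=9 t=7 v=6: → [7,9); WM=11
i=10 t=10 v=4: → [9,12); WM=11
i=11 t=14 v=5: → [14,16); WM=11
i=12 t=12 v=3: → [12,14); WM=11
i=13 t=15 v=6: → [14,17); WM=12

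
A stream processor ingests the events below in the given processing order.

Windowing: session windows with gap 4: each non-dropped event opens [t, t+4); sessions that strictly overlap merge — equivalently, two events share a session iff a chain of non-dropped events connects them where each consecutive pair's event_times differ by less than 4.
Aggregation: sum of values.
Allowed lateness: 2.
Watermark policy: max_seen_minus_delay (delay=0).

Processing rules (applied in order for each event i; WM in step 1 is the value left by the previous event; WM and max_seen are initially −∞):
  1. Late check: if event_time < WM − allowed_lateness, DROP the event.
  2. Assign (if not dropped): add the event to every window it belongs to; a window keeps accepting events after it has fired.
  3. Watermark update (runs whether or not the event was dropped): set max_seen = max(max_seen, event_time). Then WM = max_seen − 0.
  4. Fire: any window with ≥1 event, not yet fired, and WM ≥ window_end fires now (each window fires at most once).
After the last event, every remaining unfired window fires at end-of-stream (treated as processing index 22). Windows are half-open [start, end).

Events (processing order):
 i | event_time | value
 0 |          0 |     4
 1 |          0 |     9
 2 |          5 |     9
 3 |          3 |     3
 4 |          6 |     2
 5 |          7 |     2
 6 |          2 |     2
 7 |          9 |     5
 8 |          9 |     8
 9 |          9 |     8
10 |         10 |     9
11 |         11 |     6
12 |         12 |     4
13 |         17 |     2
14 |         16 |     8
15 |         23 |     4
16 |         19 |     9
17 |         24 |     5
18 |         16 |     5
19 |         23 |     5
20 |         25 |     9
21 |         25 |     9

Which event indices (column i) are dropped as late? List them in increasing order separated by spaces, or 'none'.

6 16 18

i=0 t=0 v=4: → [0,4); WM=0
i=1 t=0 v=9: → [0,4); WM=0
i=2 t=5 v=9: → [5,9); WM=5
i=3 t=3 v=3: → [0,9); WM=5
i=4 t=6 v=2: → [0,10); WM=6
i=5 t=7 v=2: → [0,11); WM=7
i=6 t=2 v=2: DROP (t<7-2); WM=7
i=7 t=9 v=5: → [0,13); WM=9
i=8 t=9 v=8: → [0,13); WM=9
i=9 t=9 v=8: → [0,13); WM=9
i=10 t=10 v=9: → [0,14); WM=10
i=11 t=11 v=6: → [0,15); WM=11
i=12 t=12 v=4: → [0,16); WM=12
i=13 t=17 v=2: → [17,21); WM=17
i=14 t=16 v=8: → [16,21); WM=17
i=15 t=23 v=4: → [23,27); WM=23
i=16 t=19 v=9: DROP (t<23-2); WM=23
i=17 t=24 v=5: → [23,28); WM=24
i=18 t=16 v=5: DROP (t<24-2); WM=24
i=19 t=23 v=5: → [23,28); WM=24
i=20 t=25 v=9: → [23,29); WM=25
i=21 t=25 v=9: → [23,29); WM=25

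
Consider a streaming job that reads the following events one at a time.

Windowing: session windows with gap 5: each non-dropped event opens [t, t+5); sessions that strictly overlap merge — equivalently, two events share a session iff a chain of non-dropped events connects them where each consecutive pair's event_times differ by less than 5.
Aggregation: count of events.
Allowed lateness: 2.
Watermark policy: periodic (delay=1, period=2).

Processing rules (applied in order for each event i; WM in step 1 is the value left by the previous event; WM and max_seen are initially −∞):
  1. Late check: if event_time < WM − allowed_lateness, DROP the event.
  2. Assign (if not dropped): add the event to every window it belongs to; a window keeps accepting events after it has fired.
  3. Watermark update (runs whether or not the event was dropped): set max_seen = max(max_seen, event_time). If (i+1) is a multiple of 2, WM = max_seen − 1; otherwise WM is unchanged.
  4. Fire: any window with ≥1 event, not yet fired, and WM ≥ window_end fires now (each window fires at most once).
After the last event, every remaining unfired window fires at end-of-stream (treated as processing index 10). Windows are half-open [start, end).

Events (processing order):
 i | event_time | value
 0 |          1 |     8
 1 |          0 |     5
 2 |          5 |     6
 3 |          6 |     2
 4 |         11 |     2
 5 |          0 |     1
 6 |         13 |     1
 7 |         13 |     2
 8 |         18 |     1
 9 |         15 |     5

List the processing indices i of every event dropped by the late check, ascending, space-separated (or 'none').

i=0 t=1 v=8: → [1,6); WM=−∞
i=1 t=0 v=5: → [0,6); WM=0
i=2 t=5 v=6: → [0,10); WM=0
i=3 t=6 v=2: → [0,11); WM=5
i=4 t=11 v=2: → [11,16); WM=5
i=5 t=0 v=1: DROP (t<5-2); WM=10
i=6 t=13 v=1: → [11,18); WM=10
i=7 t=13 v=2: → [11,18); WM=12
i=8 t=18 v=1: → [18,23); WM=12
i=9 t=15 v=5: → [11,23); WM=17

5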